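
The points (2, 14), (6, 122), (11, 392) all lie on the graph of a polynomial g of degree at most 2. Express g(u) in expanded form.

Write g(u) = au^2 + bu + c. Substituting each data point gives a linear system:
  4a + 2b + c = 14
  36a + 6b + c = 122
  121a + 11b + c = 392
Solving the system yields a = 3, b = 3, c = -4.
So g(u) = 3u^2 + 3u - 4.
Check: g(2) = 14. ✓

g(u) = 3u^2 + 3u - 4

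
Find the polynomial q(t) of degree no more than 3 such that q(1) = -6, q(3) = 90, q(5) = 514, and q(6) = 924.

Write q(t) = at^3 + bt^2 + ct + d. Substituting each data point gives a linear system:
  a + b + c + d = -6
  27a + 9b + 3c + d = 90
  125a + 25b + 5c + d = 514
  216a + 36b + 6c + d = 924
Solving the system yields a = 5, b = -4, c = -1, d = -6.
So q(t) = 5t^3 - 4t^2 - t - 6.
Check: q(1) = -6. ✓

q(t) = 5t^3 - 4t^2 - t - 6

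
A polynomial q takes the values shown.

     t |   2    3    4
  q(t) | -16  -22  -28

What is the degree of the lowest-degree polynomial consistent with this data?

Forward differences of the values at t = 2, 3, 4:
  q  : -16  -22  -28
  Δ  : -6  -6
  Δ^2: 0
The first differences are constant (-6) and nonzero, while all higher differences vanish, so the minimal degree is 1.

1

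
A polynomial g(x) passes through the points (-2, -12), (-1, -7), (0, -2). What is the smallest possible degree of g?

Forward differences of the values at x = -2, -1, 0:
  g  : -12  -7  -2
  Δ  : 5  5
  Δ^2: 0
The first differences are constant (5) and nonzero, while all higher differences vanish, so the minimal degree is 1.

1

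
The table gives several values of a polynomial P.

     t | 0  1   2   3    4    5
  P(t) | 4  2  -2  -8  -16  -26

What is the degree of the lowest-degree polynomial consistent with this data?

Forward differences of the values at t = 0, 1, 2, 3, 4, 5:
  P  : 4  2  -2  -8  -16  -26
  Δ  : -2  -4  -6  -8  -10
  Δ^2: -2  -2  -2  -2
  Δ^3: 0  0  0
  Δ^4: 0  0
  Δ^5: 0
The second differences are constant (-2) and nonzero, while all higher differences vanish, so the minimal degree is 2.

2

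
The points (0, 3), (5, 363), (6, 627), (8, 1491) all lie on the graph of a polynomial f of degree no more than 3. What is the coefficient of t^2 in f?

Write f(t) = at^3 + bt^2 + ct + d. Substituting each data point gives a linear system:
  d = 3
  125a + 25b + 5c + d = 363
  216a + 36b + 6c + d = 627
  512a + 64b + 8c + d = 1491
Solving the system yields a = 3, b = -1, c = 2, d = 3.
So f(t) = 3t^3 - t^2 + 2t + 3.
The coefficient of t^2 is -1.

-1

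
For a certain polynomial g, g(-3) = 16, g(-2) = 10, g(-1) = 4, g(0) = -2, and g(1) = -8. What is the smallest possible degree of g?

Forward differences of the values at n = -3, -2, -1, 0, 1:
  g  : 16  10  4  -2  -8
  Δ  : -6  -6  -6  -6
  Δ^2: 0  0  0
  Δ^3: 0  0
  Δ^4: 0
The first differences are constant (-6) and nonzero, while all higher differences vanish, so the minimal degree is 1.

1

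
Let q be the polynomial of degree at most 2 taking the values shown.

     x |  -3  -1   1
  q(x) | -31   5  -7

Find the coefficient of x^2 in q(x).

Write q(x) = ax^2 + bx + c. Substituting each data point gives a linear system:
  9a - 3b + c = -31
  a - b + c = 5
  a + b + c = -7
Solving the system yields a = -6, b = -6, c = 5.
So q(x) = -6x² - 6x + 5.
The leading coefficient is -6.

-6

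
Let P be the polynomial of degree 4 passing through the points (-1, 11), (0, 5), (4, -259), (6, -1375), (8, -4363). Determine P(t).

Using the Lagrange interpolation formula with nodes -1, 0, 4, 6, 8:
  L_0(t) = t(t - 4)(t - 6)(t - 8) / 315
  L_1(t) = (t + 1)(t - 4)(t - 6)(t - 8) / -192
  L_2(t) = (t + 1)t(t - 6)(t - 8) / 160
  L_3(t) = (t + 1)t(t - 4)(t - 8) / -168
  L_4(t) = (t + 1)t(t - 4)(t - 6) / 576
Then P(t) = 11·L_0(t) + 5·L_1(t) - 259·L_2(t) - 1375·L_3(t) - 4363·L_4(t).
Expanding and collecting terms gives P(t) = -t^4 - t^3 + 4t^2 - 2t + 5.
Check: P(-1) = 11. ✓

P(t) = -t^4 - t^3 + 4t^2 - 2t + 5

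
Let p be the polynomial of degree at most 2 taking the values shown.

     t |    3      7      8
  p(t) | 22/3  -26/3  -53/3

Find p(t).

Write p(t) = at^2 + bt + c. Substituting each data point gives a linear system:
  9a + 3b + c = 22/3
  49a + 7b + c = -26/3
  64a + 8b + c = -53/3
Solving the system yields a = -1, b = 6, c = -5/3.
So p(t) = -t^2 + 6t - 5/3.
Check: p(3) = 22/3. ✓

p(t) = -t^2 + 6t - 5/3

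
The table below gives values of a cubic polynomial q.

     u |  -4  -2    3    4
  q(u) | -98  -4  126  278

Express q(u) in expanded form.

Using the Lagrange interpolation formula with nodes -4, -2, 3, 4:
  L_0(u) = (u + 2)(u - 3)(u - 4) / -112
  L_1(u) = (u + 4)(u - 3)(u - 4) / 60
  L_2(u) = (u + 4)(u + 2)(u - 4) / -35
  L_3(u) = (u + 4)(u + 2)(u - 3) / 48
Then q(u) = -98·L_0(u) - 4·L_1(u) + 126·L_2(u) + 278·L_3(u).
Expanding and collecting terms gives q(u) = 3u³ + 6u² - u - 6.
Check: q(-4) = -98. ✓

q(u) = 3u^3 + 6u^2 - u - 6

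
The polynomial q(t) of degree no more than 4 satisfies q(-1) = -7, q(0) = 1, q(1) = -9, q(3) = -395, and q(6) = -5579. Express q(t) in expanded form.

Using the Lagrange interpolation formula with nodes -1, 0, 1, 3, 6:
  L_0(t) = t(t - 1)(t - 3)(t - 6) / 56
  L_1(t) = (t + 1)(t - 1)(t - 3)(t - 6) / -18
  L_2(t) = (t + 1)t(t - 3)(t - 6) / 20
  L_3(t) = (t + 1)t(t - 1)(t - 6) / -72
  L_4(t) = (t + 1)t(t - 1)(t - 3) / 630
Then q(t) = -7·L_0(t) + 1·L_1(t) - 9·L_2(t) - 395·L_3(t) - 5579·L_4(t).
Expanding and collecting terms gives q(t) = -4t⁴ - t³ - 5t² + 1.
Check: q(6) = -5579. ✓

q(t) = -4t^4 - t^3 - 5t^2 + 1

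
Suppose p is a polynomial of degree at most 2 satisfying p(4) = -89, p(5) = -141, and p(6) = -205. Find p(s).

p(s) = -6s^2 + 2s - 1

Write p(s) = as^2 + bs + c. Substituting each data point gives a linear system:
  16a + 4b + c = -89
  25a + 5b + c = -141
  36a + 6b + c = -205
Solving the system yields a = -6, b = 2, c = -1.
So p(s) = -6s^2 + 2s - 1.
Check: p(5) = -141. ✓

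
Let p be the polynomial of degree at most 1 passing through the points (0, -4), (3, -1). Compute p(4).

Using the Lagrange interpolation formula with nodes 0, 3:
  L_0(u) = (u - 3) / -3
  L_1(u) = u / 3
Then p(u) = -4·L_0(u) - 1·L_1(u).
Expanding and collecting terms gives p(u) = u - 4.
Evaluating at u = 4: p(4) = 0.

0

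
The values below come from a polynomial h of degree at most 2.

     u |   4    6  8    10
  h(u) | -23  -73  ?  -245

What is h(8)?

On equispaced nodes a degree-2 polynomial has vanishing third forward difference, so
  - h(4) + 3·h(6) - 3·h(8) + h(10) = 0.
Substituting the known values and solving for h(8):
  -3·h(8) = 441
  h(8) = -147.

-147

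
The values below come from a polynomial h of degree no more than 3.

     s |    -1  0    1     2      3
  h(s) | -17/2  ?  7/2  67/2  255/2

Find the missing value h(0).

On equispaced nodes a degree-3 polynomial has vanishing fourth forward difference, so
  h(-1) - 4·h(0) + 6·h(1) - 4·h(2) + h(3) = 0.
Substituting the known values and solving for h(0):
  -4·h(0) = -6
  h(0) = 3/2.

3/2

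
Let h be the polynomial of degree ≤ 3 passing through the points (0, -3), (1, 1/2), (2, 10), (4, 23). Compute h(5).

Using the Lagrange interpolation formula with nodes 0, 1, 2, 4:
  L_0(n) = (n - 1)(n - 2)(n - 4) / -8
  L_1(n) = n(n - 2)(n - 4) / 3
  L_2(n) = n(n - 1)(n - 4) / -4
  L_3(n) = n(n - 1)(n - 2) / 24
Then h(n) = -3·L_0(n) + 1/2·L_1(n) + 10·L_2(n) + 23·L_3(n).
Expanding and collecting terms gives h(n) = -n^3 + 6n^2 - (3/2)n - 3.
Evaluating at n = 5: h(5) = 29/2.

29/2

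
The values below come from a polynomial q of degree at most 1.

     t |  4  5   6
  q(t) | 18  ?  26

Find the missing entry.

22

The 2 known points determine the degree-1 polynomial uniquely.
Write q(t) = at + b. Substituting each data point gives a linear system:
  4a + b = 18
  6a + b = 26
Solving the system yields a = 4, b = 2.
So q(t) = 4t + 2.
Then q(5) = 22.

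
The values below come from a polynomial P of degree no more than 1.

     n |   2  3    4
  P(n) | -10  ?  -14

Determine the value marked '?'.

The 2 known points determine the degree-1 polynomial uniquely.
Write P(n) = an + b. Substituting each data point gives a linear system:
  2a + b = -10
  4a + b = -14
Solving the system yields a = -2, b = -6.
So P(n) = -2n - 6.
Then P(3) = -12.

-12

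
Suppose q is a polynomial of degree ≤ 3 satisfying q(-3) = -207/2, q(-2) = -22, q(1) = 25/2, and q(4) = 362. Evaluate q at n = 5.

1377/2

Write q(n) = an^3 + bn^2 + cn + d. Substituting each data point gives a linear system:
  -27a + 9b - 3c + d = -207/2
  -8a + 4b - 2c + d = -22
  a + b + c + d = 25/2
  64a + 16b + 4c + d = 362
Solving the system yields a = 5, b = 5/2, c = -1, d = 6.
So q(n) = 5n^3 + (5/2)n^2 - n + 6.
Then q(5) = 1377/2.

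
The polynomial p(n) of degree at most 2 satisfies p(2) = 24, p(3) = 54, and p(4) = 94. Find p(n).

Using the Lagrange interpolation formula with nodes 2, 3, 4:
  L_0(n) = (n - 3)(n - 4) / 2
  L_1(n) = (n - 2)(n - 4) / -1
  L_2(n) = (n - 2)(n - 3) / 2
Then p(n) = 24·L_0(n) + 54·L_1(n) + 94·L_2(n).
Expanding and collecting terms gives p(n) = 5n^2 + 5n - 6.
Check: p(3) = 54. ✓

p(n) = 5n^2 + 5n - 6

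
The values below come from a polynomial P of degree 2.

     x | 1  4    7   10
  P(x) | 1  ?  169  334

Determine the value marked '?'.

58

On equispaced nodes a degree-2 polynomial has vanishing third forward difference, so
  - P(1) + 3·P(4) - 3·P(7) + P(10) = 0.
Substituting the known values and solving for P(4):
  3·P(4) = 174
  P(4) = 58.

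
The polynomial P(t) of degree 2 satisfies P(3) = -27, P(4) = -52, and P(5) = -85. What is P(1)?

-1

Using the Lagrange interpolation formula with nodes 3, 4, 5:
  L_0(t) = (t - 4)(t - 5) / 2
  L_1(t) = (t - 3)(t - 5) / -1
  L_2(t) = (t - 3)(t - 4) / 2
Then P(t) = -27·L_0(t) - 52·L_1(t) - 85·L_2(t).
Expanding and collecting terms gives P(t) = -4t² + 3t.
Evaluating at t = 1: P(1) = -1.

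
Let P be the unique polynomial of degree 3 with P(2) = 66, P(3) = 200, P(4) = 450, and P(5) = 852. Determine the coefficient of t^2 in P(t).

4

Write P(t) = at^3 + bt^2 + ct + d. Substituting each data point gives a linear system:
  8a + 4b + 2c + d = 66
  27a + 9b + 3c + d = 200
  64a + 16b + 4c + d = 450
  125a + 25b + 5c + d = 852
Solving the system yields a = 6, b = 4, c = 0, d = 2.
So P(t) = 6t³ + 4t² + 2.
The coefficient of t^2 is 4.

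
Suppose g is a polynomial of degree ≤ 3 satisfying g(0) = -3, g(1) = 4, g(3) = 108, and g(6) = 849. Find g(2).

Using the Lagrange interpolation formula with nodes 0, 1, 3, 6:
  L_0(u) = (u - 1)(u - 3)(u - 6) / -18
  L_1(u) = u(u - 3)(u - 6) / 10
  L_2(u) = u(u - 1)(u - 6) / -18
  L_3(u) = u(u - 1)(u - 3) / 90
Then g(u) = -3·L_0(u) + 4·L_1(u) + 108·L_2(u) + 849·L_3(u).
Expanding and collecting terms gives g(u) = 4u^3 - u^2 + 4u - 3.
Evaluating at u = 2: g(2) = 33.

33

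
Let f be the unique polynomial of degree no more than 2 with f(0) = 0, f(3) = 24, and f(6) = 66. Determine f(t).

Using the Lagrange interpolation formula with nodes 0, 3, 6:
  L_0(t) = (t - 3)(t - 6) / 18
  L_1(t) = t(t - 6) / -9
  L_2(t) = t(t - 3) / 18
Then f(t) = 0·L_0(t) + 24·L_1(t) + 66·L_2(t).
Expanding and collecting terms gives f(t) = t^2 + 5t.
Check: f(6) = 66. ✓

f(t) = t^2 + 5t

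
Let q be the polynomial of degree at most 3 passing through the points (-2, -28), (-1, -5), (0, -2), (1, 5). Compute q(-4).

Forward differences of the values at s = -2, -1, 0, 1:
  q  : -28  -5  -2  5
  Δ  : 23  3  7
  Δ^2: -20  4
  Δ^3: 24
The third differences are constant, confirming degree 3.
Interpolating (Newton forward form) and evaluating at s = -4 gives q(-4) = -230.

-230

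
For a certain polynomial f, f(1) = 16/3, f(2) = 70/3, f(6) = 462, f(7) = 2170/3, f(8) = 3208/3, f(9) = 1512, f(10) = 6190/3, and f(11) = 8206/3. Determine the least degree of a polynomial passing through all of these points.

Divided differences on the nodes 1, 2, 6, 7, 8, 9, 10, 11:
  order 0: 16/3  70/3  462  2170/3  3208/3  1512  6190/3  8206/3
  order 1: 18  329/3  784/3  346  1328/3  1654/3  672
  order 2: 55/3  91/3  127/3  145/3  163/3  181/3
  order 3: 2  2  2  2  2
  order 4: 0  0  0  0
  order 5: 0  0  0
  order 6: 0  0
  order 7: 0
The order-3 divided differences are all 2 (nonzero) and every higher order vanishes, so the data lies on a polynomial of degree exactly 3.

3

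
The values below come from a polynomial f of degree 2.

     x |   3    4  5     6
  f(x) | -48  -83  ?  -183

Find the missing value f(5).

-128

The 3 known points determine the degree-2 polynomial uniquely.
Write f(x) = ax^2 + bx + c. Substituting each data point gives a linear system:
  9a + 3b + c = -48
  16a + 4b + c = -83
  36a + 6b + c = -183
Solving the system yields a = -5, b = 0, c = -3.
So f(x) = -5x² - 3.
Then f(5) = -128.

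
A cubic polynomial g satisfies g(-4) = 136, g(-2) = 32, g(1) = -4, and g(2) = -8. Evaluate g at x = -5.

Using the Lagrange interpolation formula with nodes -4, -2, 1, 2:
  L_0(x) = (x + 2)(x - 1)(x - 2) / -60
  L_1(x) = (x + 4)(x - 1)(x - 2) / 24
  L_2(x) = (x + 4)(x + 2)(x - 2) / -15
  L_3(x) = (x + 4)(x + 2)(x - 1) / 24
Then g(x) = 136·L_0(x) + 32·L_1(x) - 4·L_2(x) - 8·L_3(x).
Expanding and collecting terms gives g(x) = -x^3 + 3x^2 - 6x.
Evaluating at x = -5: g(-5) = 230.

230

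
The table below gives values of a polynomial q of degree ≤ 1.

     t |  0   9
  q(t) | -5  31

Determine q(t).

q(t) = 4t - 5

Using the Lagrange interpolation formula with nodes 0, 9:
  L_0(t) = (t - 9) / -9
  L_1(t) = t / 9
Then q(t) = -5·L_0(t) + 31·L_1(t).
Expanding and collecting terms gives q(t) = 4t - 5.
Check: q(9) = 31. ✓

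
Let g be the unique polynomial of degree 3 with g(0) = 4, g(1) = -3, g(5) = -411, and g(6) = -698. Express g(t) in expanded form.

g(t) = -3t^3 - t^2 - 3t + 4

Write g(t) = at^3 + bt^2 + ct + d. Substituting each data point gives a linear system:
  d = 4
  a + b + c + d = -3
  125a + 25b + 5c + d = -411
  216a + 36b + 6c + d = -698
Solving the system yields a = -3, b = -1, c = -3, d = 4.
So g(t) = -3t^3 - t^2 - 3t + 4.
Check: g(6) = -698. ✓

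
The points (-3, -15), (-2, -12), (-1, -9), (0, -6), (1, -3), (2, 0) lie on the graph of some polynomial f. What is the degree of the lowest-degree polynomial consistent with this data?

1

Forward differences of the values at t = -3, -2, -1, 0, 1, 2:
  f  : -15  -12  -9  -6  -3  0
  Δ  : 3  3  3  3  3
  Δ^2: 0  0  0  0
  Δ^3: 0  0  0
  Δ^4: 0  0
  Δ^5: 0
The first differences are constant (3) and nonzero, while all higher differences vanish, so the minimal degree is 1.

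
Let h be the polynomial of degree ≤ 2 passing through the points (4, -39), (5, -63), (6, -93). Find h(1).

Using the Lagrange interpolation formula with nodes 4, 5, 6:
  L_0(u) = (u - 5)(u - 6) / 2
  L_1(u) = (u - 4)(u - 6) / -1
  L_2(u) = (u - 4)(u - 5) / 2
Then h(u) = -39·L_0(u) - 63·L_1(u) - 93·L_2(u).
Expanding and collecting terms gives h(u) = -3u² + 3u - 3.
Evaluating at u = 1: h(1) = -3.

-3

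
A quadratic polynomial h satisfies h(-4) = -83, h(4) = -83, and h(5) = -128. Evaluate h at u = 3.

-48

Using the Lagrange interpolation formula with nodes -4, 4, 5:
  L_0(u) = (u - 4)(u - 5) / 72
  L_1(u) = (u + 4)(u - 5) / -8
  L_2(u) = (u + 4)(u - 4) / 9
Then h(u) = -83·L_0(u) - 83·L_1(u) - 128·L_2(u).
Expanding and collecting terms gives h(u) = -5u^2 - 3.
Evaluating at u = 3: h(3) = -48.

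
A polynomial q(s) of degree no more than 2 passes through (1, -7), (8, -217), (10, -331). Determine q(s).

q(s) = -3s^2 - 3s - 1

Write q(s) = as^2 + bs + c. Substituting each data point gives a linear system:
  a + b + c = -7
  64a + 8b + c = -217
  100a + 10b + c = -331
Solving the system yields a = -3, b = -3, c = -1.
So q(s) = -3s^2 - 3s - 1.
Check: q(1) = -7. ✓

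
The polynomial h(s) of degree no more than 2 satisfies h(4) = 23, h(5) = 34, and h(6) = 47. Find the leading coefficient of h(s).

1

Write h(s) = as^2 + bs + c. Substituting each data point gives a linear system:
  16a + 4b + c = 23
  25a + 5b + c = 34
  36a + 6b + c = 47
Solving the system yields a = 1, b = 2, c = -1.
So h(s) = s² + 2s - 1.
The leading coefficient is 1.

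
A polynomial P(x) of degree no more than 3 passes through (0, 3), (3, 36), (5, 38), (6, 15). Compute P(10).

-377

Write P(x) = ax^3 + bx^2 + cx + d. Substituting each data point gives a linear system:
  d = 3
  27a + 9b + 3c + d = 36
  125a + 25b + 5c + d = 38
  216a + 36b + 6c + d = 15
Solving the system yields a = -1, b = 6, c = 2, d = 3.
So P(x) = -x^3 + 6x^2 + 2x + 3.
Then P(10) = -377.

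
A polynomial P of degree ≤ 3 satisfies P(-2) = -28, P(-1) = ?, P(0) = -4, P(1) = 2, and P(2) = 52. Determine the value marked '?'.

-2

On equispaced nodes a degree-3 polynomial has vanishing fourth forward difference, so
  P(-2) - 4·P(-1) + 6·P(0) - 4·P(1) + P(2) = 0.
Substituting the known values and solving for P(-1):
  -4·P(-1) = 8
  P(-1) = -2.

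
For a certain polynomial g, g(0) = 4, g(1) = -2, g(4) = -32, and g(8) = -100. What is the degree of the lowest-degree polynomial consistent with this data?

Divided differences on the nodes 0, 1, 4, 8:
  order 0: 4  -2  -32  -100
  order 1: -6  -10  -17
  order 2: -1  -1
  order 3: 0
The order-2 divided differences are all -1 (nonzero) and every higher order vanishes, so the data lies on a polynomial of degree exactly 2.

2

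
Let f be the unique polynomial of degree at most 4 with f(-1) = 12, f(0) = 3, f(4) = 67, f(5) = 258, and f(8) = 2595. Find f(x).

f(x) = x^4 - 3x^3 + x^2 - 4x + 3

Using the Lagrange interpolation formula with nodes -1, 0, 4, 5, 8:
  L_0(x) = x(x - 4)(x - 5)(x - 8) / 270
  L_1(x) = (x + 1)(x - 4)(x - 5)(x - 8) / -160
  L_2(x) = (x + 1)x(x - 5)(x - 8) / 80
  L_3(x) = (x + 1)x(x - 4)(x - 8) / -90
  L_4(x) = (x + 1)x(x - 4)(x - 5) / 864
Then f(x) = 12·L_0(x) + 3·L_1(x) + 67·L_2(x) + 258·L_3(x) + 2595·L_4(x).
Expanding and collecting terms gives f(x) = x^4 - 3x^3 + x^2 - 4x + 3.
Check: f(8) = 2595. ✓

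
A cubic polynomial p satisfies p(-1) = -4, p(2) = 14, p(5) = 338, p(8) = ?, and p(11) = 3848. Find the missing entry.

1454

On equispaced nodes a degree-3 polynomial has vanishing fourth forward difference, so
  p(-1) - 4·p(2) + 6·p(5) - 4·p(8) + p(11) = 0.
Substituting the known values and solving for p(8):
  -4·p(8) = -5816
  p(8) = 1454.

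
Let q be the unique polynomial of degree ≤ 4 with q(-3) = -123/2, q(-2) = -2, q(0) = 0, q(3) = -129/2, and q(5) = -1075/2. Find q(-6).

-1302

Write q(x) = ax^4 + bx^3 + cx^2 + dx + e. Substituting each data point gives a linear system:
  81a - 27b + 9c - 3d + e = -123/2
  16a - 8b + 4c - 2d + e = -2
  e = 0
  81a + 27b + 9c + 3d + e = -129/2
  625a + 125b + 25c + 5d + e = -1075/2
Solving the system yields a = -1, b = 1/2, c = 2, d = -5, e = 0.
So q(x) = -x^4 + (1/2)x^3 + 2x^2 - 5x.
Then q(-6) = -1302.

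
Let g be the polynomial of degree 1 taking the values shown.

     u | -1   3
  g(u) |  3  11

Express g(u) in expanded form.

Write g(u) = au + b. Substituting each data point gives a linear system:
  -a + b = 3
  3a + b = 11
Solving the system yields a = 2, b = 5.
So g(u) = 2u + 5.
Check: g(3) = 11. ✓

g(u) = 2u + 5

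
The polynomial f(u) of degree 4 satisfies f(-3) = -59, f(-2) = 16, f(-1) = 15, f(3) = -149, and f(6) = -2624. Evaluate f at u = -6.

Using the Lagrange interpolation formula with nodes -3, -2, -1, 3, 6:
  L_0(u) = (u + 2)(u + 1)(u - 3)(u - 6) / 108
  L_1(u) = (u + 3)(u + 1)(u - 3)(u - 6) / -40
  L_2(u) = (u + 3)(u + 2)(u - 3)(u - 6) / 56
  L_3(u) = (u + 3)(u + 2)(u + 1)(u - 6) / -360
  L_4(u) = (u + 3)(u + 2)(u + 1)(u - 3) / 1512
Then f(u) = -59·L_0(u) + 16·L_1(u) + 15·L_2(u) - 149·L_3(u) - 2624·L_4(u).
Expanding and collecting terms gives f(u) = -2u^4 - u^3 + 6u^2 - 6u + 4.
Evaluating at u = -6: f(-6) = -2120.

-2120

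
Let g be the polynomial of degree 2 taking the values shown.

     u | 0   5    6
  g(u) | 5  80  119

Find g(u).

Using the Lagrange interpolation formula with nodes 0, 5, 6:
  L_0(u) = (u - 5)(u - 6) / 30
  L_1(u) = u(u - 6) / -5
  L_2(u) = u(u - 5) / 6
Then g(u) = 5·L_0(u) + 80·L_1(u) + 119·L_2(u).
Expanding and collecting terms gives g(u) = 4u^2 - 5u + 5.
Check: g(0) = 5. ✓

g(u) = 4u^2 - 5u + 5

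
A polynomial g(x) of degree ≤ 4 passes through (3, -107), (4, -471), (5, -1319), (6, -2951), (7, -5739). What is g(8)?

Using the Lagrange interpolation formula with nodes 3, 4, 5, 6, 7:
  L_0(x) = (x - 4)(x - 5)(x - 6)(x - 7) / 24
  L_1(x) = (x - 3)(x - 5)(x - 6)(x - 7) / -6
  L_2(x) = (x - 3)(x - 4)(x - 6)(x - 7) / 4
  L_3(x) = (x - 3)(x - 4)(x - 5)(x - 7) / -6
  L_4(x) = (x - 3)(x - 4)(x - 5)(x - 6) / 24
Then g(x) = -107·L_0(x) - 471·L_1(x) - 1319·L_2(x) - 2951·L_3(x) - 5739·L_4(x).
Expanding and collecting terms gives g(x) = -3x^4 + 4x^3 + x^2 + 6x + 1.
Evaluating at x = 8: g(8) = -10127.

-10127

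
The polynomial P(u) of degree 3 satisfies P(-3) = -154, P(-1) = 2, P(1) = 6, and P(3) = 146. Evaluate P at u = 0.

Write P(u) = au^3 + bu^2 + cu + d. Substituting each data point gives a linear system:
  -27a + 9b - 3c + d = -154
  -a + b - c + d = 2
  a + b + c + d = 6
  27a + 9b + 3c + d = 146
Solving the system yields a = 6, b = -1, c = -4, d = 5.
So P(u) = 6u^3 - u^2 - 4u + 5.
Then P(0) = 5.

5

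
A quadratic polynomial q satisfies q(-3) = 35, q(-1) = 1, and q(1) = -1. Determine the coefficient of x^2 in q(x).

Write q(x) = ax^2 + bx + c. Substituting each data point gives a linear system:
  9a - 3b + c = 35
  a - b + c = 1
  a + b + c = -1
Solving the system yields a = 4, b = -1, c = -4.
So q(x) = 4x^2 - x - 4.
The leading coefficient is 4.

4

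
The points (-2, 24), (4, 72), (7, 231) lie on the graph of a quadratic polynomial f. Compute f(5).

Write f(n) = an^2 + bn + c. Substituting each data point gives a linear system:
  4a - 2b + c = 24
  16a + 4b + c = 72
  49a + 7b + c = 231
Solving the system yields a = 5, b = -2, c = 0.
So f(n) = 5n² - 2n.
Then f(5) = 115.

115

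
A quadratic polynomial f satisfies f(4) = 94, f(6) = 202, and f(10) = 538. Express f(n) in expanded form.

Write f(n) = an^2 + bn + c. Substituting each data point gives a linear system:
  16a + 4b + c = 94
  36a + 6b + c = 202
  100a + 10b + c = 538
Solving the system yields a = 5, b = 4, c = -2.
So f(n) = 5n^2 + 4n - 2.
Check: f(4) = 94. ✓

f(n) = 5n^2 + 4n - 2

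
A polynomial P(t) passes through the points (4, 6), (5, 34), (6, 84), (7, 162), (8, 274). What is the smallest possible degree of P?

Forward differences of the values at t = 4, 5, 6, 7, 8:
  P  : 6  34  84  162  274
  Δ  : 28  50  78  112
  Δ^2: 22  28  34
  Δ^3: 6  6
  Δ^4: 0
The third differences are constant (6) and nonzero, while all higher differences vanish, so the minimal degree is 3.

3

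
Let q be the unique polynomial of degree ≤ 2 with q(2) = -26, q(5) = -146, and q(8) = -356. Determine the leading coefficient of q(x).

-5

Write q(x) = ax^2 + bx + c. Substituting each data point gives a linear system:
  4a + 2b + c = -26
  25a + 5b + c = -146
  64a + 8b + c = -356
Solving the system yields a = -5, b = -5, c = 4.
So q(x) = -5x^2 - 5x + 4.
The leading coefficient is -5.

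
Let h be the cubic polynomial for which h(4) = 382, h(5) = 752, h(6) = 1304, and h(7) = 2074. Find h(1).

Using the Lagrange interpolation formula with nodes 4, 5, 6, 7:
  L_0(u) = (u - 5)(u - 6)(u - 7) / -6
  L_1(u) = (u - 4)(u - 6)(u - 7) / 2
  L_2(u) = (u - 4)(u - 5)(u - 7) / -2
  L_3(u) = (u - 4)(u - 5)(u - 6) / 6
Then h(u) = 382·L_0(u) + 752·L_1(u) + 1304·L_2(u) + 2074·L_3(u).
Expanding and collecting terms gives h(u) = 6u³ + u² - 5u + 2.
Evaluating at u = 1: h(1) = 4.

4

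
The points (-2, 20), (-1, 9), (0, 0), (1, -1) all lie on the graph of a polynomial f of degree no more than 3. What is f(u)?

f(u) = u^3 + 4u^2 - 6u

Write f(u) = au^3 + bu^2 + cu + d. Substituting each data point gives a linear system:
  -8a + 4b - 2c + d = 20
  -a + b - c + d = 9
  d = 0
  a + b + c + d = -1
Solving the system yields a = 1, b = 4, c = -6, d = 0.
So f(u) = u^3 + 4u^2 - 6u.
Check: f(0) = 0. ✓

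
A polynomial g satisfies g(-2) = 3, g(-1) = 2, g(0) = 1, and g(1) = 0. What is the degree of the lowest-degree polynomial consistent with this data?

Forward differences of the values at s = -2, -1, 0, 1:
  g  : 3  2  1  0
  Δ  : -1  -1  -1
  Δ^2: 0  0
  Δ^3: 0
The first differences are constant (-1) and nonzero, while all higher differences vanish, so the minimal degree is 1.

1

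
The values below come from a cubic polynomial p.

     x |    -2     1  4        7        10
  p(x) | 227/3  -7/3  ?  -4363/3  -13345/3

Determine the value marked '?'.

-727/3

The 4 known points determine the degree-3 polynomial uniquely.
Write p(x) = ax^3 + bx^2 + cx + d. Substituting each data point gives a linear system:
  -8a + 4b - 2c + d = 227/3
  a + b + c + d = -7/3
  343a + 49b + 7c + d = -4363/3
  1000a + 100b + 10c + d = -13345/3
Solving the system yields a = -5, b = 6, c = -5, d = 5/3.
So p(x) = -5x^3 + 6x^2 - 5x + 5/3.
Then p(4) = -727/3.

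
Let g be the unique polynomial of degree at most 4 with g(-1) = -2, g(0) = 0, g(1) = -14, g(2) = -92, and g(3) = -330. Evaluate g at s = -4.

-344

Using the Lagrange interpolation formula with nodes -1, 0, 1, 2, 3:
  L_0(s) = s(s - 1)(s - 2)(s - 3) / 24
  L_1(s) = (s + 1)(s - 1)(s - 2)(s - 3) / -6
  L_2(s) = (s + 1)s(s - 2)(s - 3) / 4
  L_3(s) = (s + 1)s(s - 1)(s - 3) / -6
  L_4(s) = (s + 1)s(s - 1)(s - 2) / 24
Then g(s) = -2·L_0(s) + 0·L_1(s) - 14·L_2(s) - 92·L_3(s) - 330·L_4(s).
Expanding and collecting terms gives g(s) = -2s^4 - 4s^3 - 6s^2 - 2s.
Evaluating at s = -4: g(-4) = -344.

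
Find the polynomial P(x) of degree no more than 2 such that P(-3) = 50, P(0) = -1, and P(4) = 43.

P(x) = 4x^2 - 5x - 1

Using the Lagrange interpolation formula with nodes -3, 0, 4:
  L_0(x) = x(x - 4) / 21
  L_1(x) = (x + 3)(x - 4) / -12
  L_2(x) = (x + 3)x / 28
Then P(x) = 50·L_0(x) - 1·L_1(x) + 43·L_2(x).
Expanding and collecting terms gives P(x) = 4x^2 - 5x - 1.
Check: P(-3) = 50. ✓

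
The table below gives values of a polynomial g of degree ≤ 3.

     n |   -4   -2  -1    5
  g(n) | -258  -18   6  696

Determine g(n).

Write g(n) = an^3 + bn^2 + cn + d. Substituting each data point gives a linear system:
  -64a + 16b - 4c + d = -258
  -8a + 4b - 2c + d = -18
  -a + b - c + d = 6
  125a + 25b + 5c + d = 696
Solving the system yields a = 5, b = 3, c = -2, d = 6.
So g(n) = 5n^3 + 3n^2 - 2n + 6.
Check: g(-2) = -18. ✓

g(n) = 5n^3 + 3n^2 - 2n + 6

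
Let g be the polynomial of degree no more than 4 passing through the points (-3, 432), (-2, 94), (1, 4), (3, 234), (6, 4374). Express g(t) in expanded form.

g(t) = 4t^4 - 4t^3 + t^2 + 3t

Write g(t) = at^4 + bt^3 + ct^2 + dt + e. Substituting each data point gives a linear system:
  81a - 27b + 9c - 3d + e = 432
  16a - 8b + 4c - 2d + e = 94
  a + b + c + d + e = 4
  81a + 27b + 9c + 3d + e = 234
  1296a + 216b + 36c + 6d + e = 4374
Solving the system yields a = 4, b = -4, c = 1, d = 3, e = 0.
So g(t) = 4t^4 - 4t^3 + t^2 + 3t.
Check: g(1) = 4. ✓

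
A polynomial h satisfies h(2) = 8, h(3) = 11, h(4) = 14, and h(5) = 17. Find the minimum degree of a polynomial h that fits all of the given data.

1

Forward differences of the values at n = 2, 3, 4, 5:
  h  : 8  11  14  17
  Δ  : 3  3  3
  Δ^2: 0  0
  Δ^3: 0
The first differences are constant (3) and nonzero, while all higher differences vanish, so the minimal degree is 1.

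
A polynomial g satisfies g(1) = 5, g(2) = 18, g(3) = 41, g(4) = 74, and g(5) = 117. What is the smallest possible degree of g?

2

Forward differences of the values at x = 1, 2, 3, 4, 5:
  g  : 5  18  41  74  117
  Δ  : 13  23  33  43
  Δ^2: 10  10  10
  Δ^3: 0  0
  Δ^4: 0
The second differences are constant (10) and nonzero, while all higher differences vanish, so the minimal degree is 2.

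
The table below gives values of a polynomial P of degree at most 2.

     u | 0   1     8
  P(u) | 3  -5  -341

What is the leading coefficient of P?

-5

Write P(u) = au^2 + bu + c. Substituting each data point gives a linear system:
  c = 3
  a + b + c = -5
  64a + 8b + c = -341
Solving the system yields a = -5, b = -3, c = 3.
So P(u) = -5u^2 - 3u + 3.
The leading coefficient is -5.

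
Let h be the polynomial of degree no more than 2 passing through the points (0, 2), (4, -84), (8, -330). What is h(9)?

-833/2

Using the Lagrange interpolation formula with nodes 0, 4, 8:
  L_0(x) = (x - 4)(x - 8) / 32
  L_1(x) = x(x - 8) / -16
  L_2(x) = x(x - 4) / 32
Then h(x) = 2·L_0(x) - 84·L_1(x) - 330·L_2(x).
Expanding and collecting terms gives h(x) = -5x^2 - (3/2)x + 2.
Evaluating at x = 9: h(9) = -833/2.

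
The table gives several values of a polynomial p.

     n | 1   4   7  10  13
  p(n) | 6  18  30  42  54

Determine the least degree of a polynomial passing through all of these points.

Forward differences of the values at n = 1, 4, 7, 10, 13:
  p  : 6  18  30  42  54
  Δ  : 12  12  12  12
  Δ^2: 0  0  0
  Δ^3: 0  0
  Δ^4: 0
The first differences are constant (12) and nonzero, while all higher differences vanish, so the minimal degree is 1.

1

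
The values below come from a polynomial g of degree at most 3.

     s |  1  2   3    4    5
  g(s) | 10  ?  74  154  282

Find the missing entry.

30

On equispaced nodes a degree-3 polynomial has vanishing fourth forward difference, so
  g(1) - 4·g(2) + 6·g(3) - 4·g(4) + g(5) = 0.
Substituting the known values and solving for g(2):
  -4·g(2) = -120
  g(2) = 30.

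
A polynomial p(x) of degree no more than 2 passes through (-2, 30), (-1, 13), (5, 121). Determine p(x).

p(x) = 5x^2 - 2x + 6

Write p(x) = ax^2 + bx + c. Substituting each data point gives a linear system:
  4a - 2b + c = 30
  a - b + c = 13
  25a + 5b + c = 121
Solving the system yields a = 5, b = -2, c = 6.
So p(x) = 5x² - 2x + 6.
Check: p(-1) = 13. ✓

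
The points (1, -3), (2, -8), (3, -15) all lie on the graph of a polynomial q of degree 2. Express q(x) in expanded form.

Using the Lagrange interpolation formula with nodes 1, 2, 3:
  L_0(x) = (x - 2)(x - 3) / 2
  L_1(x) = (x - 1)(x - 3) / -1
  L_2(x) = (x - 1)(x - 2) / 2
Then q(x) = -3·L_0(x) - 8·L_1(x) - 15·L_2(x).
Expanding and collecting terms gives q(x) = -x^2 - 2x.
Check: q(2) = -8. ✓

q(x) = -x^2 - 2x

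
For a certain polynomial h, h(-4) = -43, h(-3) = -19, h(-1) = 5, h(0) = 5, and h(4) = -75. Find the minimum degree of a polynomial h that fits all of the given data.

2

Divided differences on the nodes -4, -3, -1, 0, 4:
  order 0: -43  -19  5  5  -75
  order 1: 24  12  0  -20
  order 2: -4  -4  -4
  order 3: 0  0
  order 4: 0
The order-2 divided differences are all -4 (nonzero) and every higher order vanishes, so the data lies on a polynomial of degree exactly 2.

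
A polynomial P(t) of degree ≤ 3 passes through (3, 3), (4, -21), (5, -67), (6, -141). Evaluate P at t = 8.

-397

Forward differences of the values at t = 3, 4, 5, 6:
  P  : 3  -21  -67  -141
  Δ  : -24  -46  -74
  Δ^2: -22  -28
  Δ^3: -6
The third differences are constant, confirming degree 3.
Interpolating (Newton forward form) and evaluating at t = 8 gives P(8) = -397.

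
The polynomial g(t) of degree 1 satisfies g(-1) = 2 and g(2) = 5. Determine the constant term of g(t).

3

Write g(t) = at + b. Substituting each data point gives a linear system:
  -a + b = 2
  2a + b = 5
Solving the system yields a = 1, b = 3.
So g(t) = t + 3.
The constant term is 3.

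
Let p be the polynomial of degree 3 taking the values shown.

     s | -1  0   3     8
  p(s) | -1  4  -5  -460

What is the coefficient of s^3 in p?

-1

Write p(s) = as^3 + bs^2 + cs + d. Substituting each data point gives a linear system:
  -a + b - c + d = -1
  d = 4
  27a + 9b + 3c + d = -5
  512a + 64b + 8c + d = -460
Solving the system yields a = -1, b = 0, c = 6, d = 4.
So p(s) = -s^3 + 6s + 4.
The leading coefficient is -1.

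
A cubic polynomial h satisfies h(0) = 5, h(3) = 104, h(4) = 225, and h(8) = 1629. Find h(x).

h(x) = 3x^3 + x^2 + 3x + 5

Write h(x) = ax^3 + bx^2 + cx + d. Substituting each data point gives a linear system:
  d = 5
  27a + 9b + 3c + d = 104
  64a + 16b + 4c + d = 225
  512a + 64b + 8c + d = 1629
Solving the system yields a = 3, b = 1, c = 3, d = 5.
So h(x) = 3x³ + x² + 3x + 5.
Check: h(4) = 225. ✓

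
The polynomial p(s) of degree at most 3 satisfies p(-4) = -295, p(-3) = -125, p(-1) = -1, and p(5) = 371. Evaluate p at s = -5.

Using the Lagrange interpolation formula with nodes -4, -3, -1, 5:
  L_0(s) = (s + 3)(s + 1)(s - 5) / -27
  L_1(s) = (s + 4)(s + 1)(s - 5) / 16
  L_2(s) = (s + 4)(s + 3)(s - 5) / -36
  L_3(s) = (s + 4)(s + 3)(s + 1) / 432
Then p(s) = -295·L_0(s) - 125·L_1(s) - 1·L_2(s) + 371·L_3(s).
Expanding and collecting terms gives p(s) = 4s^3 - 4s^2 - 6s + 1.
Evaluating at s = -5: p(-5) = -569.

-569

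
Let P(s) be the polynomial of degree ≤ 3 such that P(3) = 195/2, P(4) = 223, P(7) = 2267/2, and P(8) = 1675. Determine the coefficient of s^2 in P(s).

5/2

Write P(s) = as^3 + bs^2 + cs + d. Substituting each data point gives a linear system:
  27a + 9b + 3c + d = 195/2
  64a + 16b + 4c + d = 223
  343a + 49b + 7c + d = 2267/2
  512a + 64b + 8c + d = 1675
Solving the system yields a = 3, b = 5/2, c = -3, d = 3.
So P(s) = 3s^3 + (5/2)s^2 - 3s + 3.
The coefficient of s^2 is 5/2.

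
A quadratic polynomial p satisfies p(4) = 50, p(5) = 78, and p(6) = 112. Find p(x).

p(x) = 3x^2 + x - 2

Write p(x) = ax^2 + bx + c. Substituting each data point gives a linear system:
  16a + 4b + c = 50
  25a + 5b + c = 78
  36a + 6b + c = 112
Solving the system yields a = 3, b = 1, c = -2.
So p(x) = 3x^2 + x - 2.
Check: p(5) = 78. ✓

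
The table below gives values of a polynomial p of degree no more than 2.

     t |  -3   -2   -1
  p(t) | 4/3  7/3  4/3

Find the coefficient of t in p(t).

Write p(t) = at^2 + bt + c. Substituting each data point gives a linear system:
  9a - 3b + c = 4/3
  4a - 2b + c = 7/3
  a - b + c = 4/3
Solving the system yields a = -1, b = -4, c = -5/3.
So p(t) = -t^2 - 4t - 5/3.
The coefficient of t is -4.

-4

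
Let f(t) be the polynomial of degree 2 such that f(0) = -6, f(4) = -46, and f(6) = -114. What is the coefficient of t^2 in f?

-4

Write f(t) = at^2 + bt + c. Substituting each data point gives a linear system:
  c = -6
  16a + 4b + c = -46
  36a + 6b + c = -114
Solving the system yields a = -4, b = 6, c = -6.
So f(t) = -4t^2 + 6t - 6.
The leading coefficient is -4.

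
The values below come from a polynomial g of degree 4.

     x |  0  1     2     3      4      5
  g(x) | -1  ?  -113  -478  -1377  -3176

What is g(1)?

On equispaced nodes a degree-4 polynomial has vanishing fifth forward difference, so
  - g(0) + 5·g(1) - 10·g(2) + 10·g(3) - 5·g(4) + g(5) = 0.
Substituting the known values and solving for g(1):
  5·g(1) = -60
  g(1) = -12.

-12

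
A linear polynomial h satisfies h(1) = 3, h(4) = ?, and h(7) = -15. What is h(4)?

-6

The 2 known points determine the degree-1 polynomial uniquely.
Write h(x) = ax + b. Substituting each data point gives a linear system:
  a + b = 3
  7a + b = -15
Solving the system yields a = -3, b = 6.
So h(x) = -3x + 6.
Then h(4) = -6.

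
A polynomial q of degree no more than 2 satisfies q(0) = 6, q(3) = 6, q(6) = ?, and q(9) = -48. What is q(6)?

The 3 known points determine the degree-2 polynomial uniquely.
Write q(s) = as^2 + bs + c. Substituting each data point gives a linear system:
  c = 6
  9a + 3b + c = 6
  81a + 9b + c = -48
Solving the system yields a = -1, b = 3, c = 6.
So q(s) = -s² + 3s + 6.
Then q(6) = -12.

-12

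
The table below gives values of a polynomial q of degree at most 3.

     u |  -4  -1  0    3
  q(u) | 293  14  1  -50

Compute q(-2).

Write q(u) = au^3 + bu^2 + cu + d. Substituting each data point gives a linear system:
  -64a + 16b - 4c + d = 293
  -a + b - c + d = 14
  d = 1
  27a + 9b + 3c + d = -50
Solving the system yields a = -3, b = 5, c = -5, d = 1.
So q(u) = -3u³ + 5u² - 5u + 1.
Then q(-2) = 55.

55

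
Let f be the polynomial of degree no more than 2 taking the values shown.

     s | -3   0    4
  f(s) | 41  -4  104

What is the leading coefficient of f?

6

Write f(s) = as^2 + bs + c. Substituting each data point gives a linear system:
  9a - 3b + c = 41
  c = -4
  16a + 4b + c = 104
Solving the system yields a = 6, b = 3, c = -4.
So f(s) = 6s² + 3s - 4.
The leading coefficient is 6.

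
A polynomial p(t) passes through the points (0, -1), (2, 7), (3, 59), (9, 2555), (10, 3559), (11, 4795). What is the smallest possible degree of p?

3

Divided differences on the nodes 0, 2, 3, 9, 10, 11:
  order 0: -1  7  59  2555  3559  4795
  order 1: 4  52  416  1004  1236
  order 2: 16  52  84  116
  order 3: 4  4  4
  order 4: 0  0
  order 5: 0
The order-3 divided differences are all 4 (nonzero) and every higher order vanishes, so the data lies on a polynomial of degree exactly 3.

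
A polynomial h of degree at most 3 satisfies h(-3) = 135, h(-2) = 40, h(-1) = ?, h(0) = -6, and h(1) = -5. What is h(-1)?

1

The 4 known points determine the degree-3 polynomial uniquely.
Write h(u) = au^3 + bu^2 + cu + d. Substituting each data point gives a linear system:
  -27a + 9b - 3c + d = 135
  -8a + 4b - 2c + d = 40
  d = -6
  a + b + c + d = -5
Solving the system yields a = -4, b = 4, c = 1, d = -6.
So h(u) = -4u^3 + 4u^2 + u - 6.
Then h(-1) = 1.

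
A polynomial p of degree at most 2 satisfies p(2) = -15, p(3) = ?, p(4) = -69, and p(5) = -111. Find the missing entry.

On equispaced nodes a degree-2 polynomial has vanishing third forward difference, so
  - p(2) + 3·p(3) - 3·p(4) + p(5) = 0.
Substituting the known values and solving for p(3):
  3·p(3) = -111
  p(3) = -37.

-37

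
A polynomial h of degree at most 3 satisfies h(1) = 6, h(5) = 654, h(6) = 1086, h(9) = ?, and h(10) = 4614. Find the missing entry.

3414

The 4 known points determine the degree-3 polynomial uniquely.
Write h(x) = ax^3 + bx^2 + cx + d. Substituting each data point gives a linear system:
  a + b + c + d = 6
  125a + 25b + 5c + d = 654
  216a + 36b + 6c + d = 1086
  1000a + 100b + 10c + d = 4614
Solving the system yields a = 4, b = 6, c = 2, d = -6.
So h(x) = 4x^3 + 6x^2 + 2x - 6.
Then h(9) = 3414.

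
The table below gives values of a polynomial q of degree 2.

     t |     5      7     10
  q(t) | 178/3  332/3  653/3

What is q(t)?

q(t) = 2t^2 + (5/3)t + 1

Write q(t) = at^2 + bt + c. Substituting each data point gives a linear system:
  25a + 5b + c = 178/3
  49a + 7b + c = 332/3
  100a + 10b + c = 653/3
Solving the system yields a = 2, b = 5/3, c = 1.
So q(t) = 2t^2 + (5/3)t + 1.
Check: q(10) = 653/3. ✓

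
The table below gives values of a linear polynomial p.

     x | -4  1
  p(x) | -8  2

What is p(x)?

p(x) = 2x

Write p(x) = ax + b. Substituting each data point gives a linear system:
  -4a + b = -8
  a + b = 2
Solving the system yields a = 2, b = 0.
So p(x) = 2x.
Check: p(1) = 2. ✓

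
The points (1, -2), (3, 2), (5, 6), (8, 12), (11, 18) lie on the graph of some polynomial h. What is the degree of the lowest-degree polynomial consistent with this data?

Divided differences on the nodes 1, 3, 5, 8, 11:
  order 0: -2  2  6  12  18
  order 1: 2  2  2  2
  order 2: 0  0  0
  order 3: 0  0
  order 4: 0
The order-1 divided differences are all 2 (nonzero) and every higher order vanishes, so the data lies on a polynomial of degree exactly 1.

1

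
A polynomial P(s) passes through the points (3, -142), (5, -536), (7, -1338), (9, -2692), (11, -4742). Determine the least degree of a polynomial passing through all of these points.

Forward differences of the values at s = 3, 5, 7, 9, 11:
  P  : -142  -536  -1338  -2692  -4742
  Δ  : -394  -802  -1354  -2050
  Δ^2: -408  -552  -696
  Δ^3: -144  -144
  Δ^4: 0
The third differences are constant (-144) and nonzero, while all higher differences vanish, so the minimal degree is 3.

3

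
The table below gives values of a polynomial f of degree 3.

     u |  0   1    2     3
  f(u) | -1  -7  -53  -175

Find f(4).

-409

Write f(u) = au^3 + bu^2 + cu + d. Substituting each data point gives a linear system:
  d = -1
  a + b + c + d = -7
  8a + 4b + 2c + d = -53
  27a + 9b + 3c + d = -175
Solving the system yields a = -6, b = -2, c = 2, d = -1.
So f(u) = -6u³ - 2u² + 2u - 1.
Then f(4) = -409.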